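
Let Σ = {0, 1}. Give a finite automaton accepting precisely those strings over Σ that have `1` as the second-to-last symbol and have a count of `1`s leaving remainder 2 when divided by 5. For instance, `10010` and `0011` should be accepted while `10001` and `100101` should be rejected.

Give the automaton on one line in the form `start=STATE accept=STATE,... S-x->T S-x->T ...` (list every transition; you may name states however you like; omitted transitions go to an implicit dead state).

Handle the two conditions separately and then intersect. One (7 states) tracks the last 2 symbols read; the other (5 states) tracks the count of `1`s modulo 5. Each combined state is a pair, one component from each; accept when both components accept. Minimizing collapses redundant product states.
A 9-state machine:
        0   1  
>  S0   S0  S1 
   S1   S2  S3 
   S2   S2  S4 
 * S3   S5  S6 
   S4   S5  S6 
 * S5   S7  S6 
   S6   S6  S8 
   S7   S7  S6 
   S8   S8  S0 
(> = start, * = accepting)

start=S0 accept=S3,S5 S0-0->S0 S0-1->S1 S1-0->S2 S1-1->S3 S2-0->S2 S2-1->S4 S3-0->S5 S3-1->S6 S4-0->S5 S4-1->S6 S5-0->S7 S5-1->S6 S6-0->S6 S6-1->S8 S7-0->S7 S7-1->S6 S8-0->S8 S8-1->S0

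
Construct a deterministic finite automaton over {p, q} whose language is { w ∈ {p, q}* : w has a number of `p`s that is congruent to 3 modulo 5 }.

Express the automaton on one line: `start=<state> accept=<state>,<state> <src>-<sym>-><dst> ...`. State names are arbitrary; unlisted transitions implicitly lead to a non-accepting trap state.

start=A accept=D A-p->B A-q->A B-p->C B-q->B C-p->D C-q->C D-p->E D-q->D E-p->A E-q->E

The only thing that matters is how many `p`s have appeared, reduced mod 5. Use one state per residue: A for 0, …, E for 4. Reading `p` moves to the next residue; anything else stays put. D is accepting.
A 5-state machine:
       p  q 
>  A   B  A 
   B   C  B 
   C   D  C 
 * D   E  D 
   E   A  E 
(> = start, * = accepting)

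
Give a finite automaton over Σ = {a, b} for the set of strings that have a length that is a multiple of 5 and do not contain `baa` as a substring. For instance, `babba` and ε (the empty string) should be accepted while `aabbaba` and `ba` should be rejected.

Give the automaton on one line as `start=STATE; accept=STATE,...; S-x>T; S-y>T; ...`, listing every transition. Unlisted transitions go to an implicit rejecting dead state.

start=q0; accept=q0,q13,q14; q0-a>q1; q0-b>q2; q1-a>q3; q1-b>q4; q2-a>q5; q2-b>q4; q3-a>q6; q3-b>q7; q4-a>q8; q4-b>q7; q5-a>q9; q5-b>q7; q6-a>q10; q6-b>q11; q7-a>q12; q7-b>q11; q8-a>q9; q8-b>q11; q9-a>q9; q9-b>q9; q10-a>q0; q10-b>q13; q11-a>q14; q11-b>q13; q12-a>q9; q12-b>q13; q13-a>q15; q13-b>q2; q14-a>q9; q14-b>q2; q15-a>q9; q15-b>q4

Handle the two conditions separately and then intersect. The first has 5 states tracking the input length modulo 5; the second has 4 states tracking partial matches of the forbidden pattern `baa`. A product state is a pair (one from each), accepting exactly when both do. After merging equivalent states the machine shrinks.
16 states suffice.
          a    b  
>* q0     q1   q2 
   q1     q3   q4 
   q2     q5   q4 
   q3     q6   q7 
   q4     q8   q7 
   q5     q9   q7 
   q6    q10  q11 
   q7    q12  q11 
   q8     q9  q11 
   q9     q9   q9 
   q10    q0  q13 
   q11   q14  q13 
   q12    q9  q13 
 * q13   q15   q2 
 * q14    q9   q2 
   q15    q9   q4 
(> = start, * = accepting)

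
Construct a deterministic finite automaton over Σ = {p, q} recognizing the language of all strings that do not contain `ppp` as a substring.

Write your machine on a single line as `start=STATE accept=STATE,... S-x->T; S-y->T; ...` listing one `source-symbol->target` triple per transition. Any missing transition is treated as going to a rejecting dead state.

This is the complement of 'contains `ppp`'. Use the same substring-matching states — S0 through S3 holding how much of `ppp` has just been matched — but flip the accepting set: everything except the trap S3 accepts.
A 4-state machine:
        p   q  
>* S0   S1  S0 
 * S1   S2  S0 
 * S2   S3  S0 
   S3   S3  S3 
(> = start, * = accepting)

start=S0; accept=S0,S1,S2; S0-p->S1; S0-q->S0; S1-p->S2; S1-q->S0; S2-p->S3; S2-q->S0; S3-p->S3; S3-q->S3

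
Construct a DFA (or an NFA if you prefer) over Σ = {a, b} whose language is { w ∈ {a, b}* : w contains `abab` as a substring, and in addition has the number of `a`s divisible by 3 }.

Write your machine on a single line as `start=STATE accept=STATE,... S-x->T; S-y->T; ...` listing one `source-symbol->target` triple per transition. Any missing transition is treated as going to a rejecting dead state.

Build one automaton per condition and run them in lockstep. The first has 5 states tracking whether and how much of `abab` has been seen; the second has 3 states tracking the count of `a`s modulo 3. A product state is a pair (one from each), accepting exactly when both do.
          a    b  
>  S0     S1   S0 
   S1     S2   S3 
   S2     S4   S5 
   S3     S6   S7 
   S4     S1   S8 
   S5     S9  S10 
   S6     S4  S11 
   S7     S2   S7 
   S8    S12   S0 
   S9     S1  S13 
   S10    S4  S10 
   S11   S13  S11 
   S12    S2  S14 
 * S13   S14  S13 
   S14   S11  S14 
(> = start, * = accepting)

start=S0; accept=S13; S0-a->S1; S0-b->S0; S1-a->S2; S1-b->S3; S2-a->S4; S2-b->S5; S3-a->S6; S3-b->S7; S4-a->S1; S4-b->S8; S5-a->S9; S5-b->S10; S6-a->S4; S6-b->S11; S7-a->S2; S7-b->S7; S8-a->S12; S8-b->S0; S9-a->S1; S9-b->S13; S10-a->S4; S10-b->S10; S11-a->S13; S11-b->S11; S12-a->S2; S12-b->S14; S13-a->S14; S13-b->S13; S14-a->S11; S14-b->S14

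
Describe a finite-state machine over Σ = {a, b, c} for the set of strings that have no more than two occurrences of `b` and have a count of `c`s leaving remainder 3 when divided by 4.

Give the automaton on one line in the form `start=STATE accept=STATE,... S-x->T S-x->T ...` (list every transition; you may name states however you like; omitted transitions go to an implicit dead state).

start=q0 accept=q9,q11,q12 q0-a->q0 q0-b->q1 q0-c->q2 q1-a->q1 q1-b->q3 q1-c->q4 q2-a->q2 q2-b->q4 q2-c->q5 q3-a->q3 q3-b->q6 q3-c->q7 q4-a->q4 q4-b->q7 q4-c->q8 q5-a->q5 q5-b->q8 q5-c->q9 q6-a->q6 q6-b->q6 q6-c->q6 q7-a->q7 q7-b->q6 q7-c->q10 q8-a->q8 q8-b->q10 q8-c->q11 q9-a->q9 q9-b->q11 q9-c->q0 q10-a->q10 q10-b->q6 q10-c->q12 q11-a->q11 q11-b->q12 q11-c->q1 q12-a->q12 q12-b->q6 q12-c->q3

Handle the two conditions separately and then intersect. One (4 states) tracks the count of `b`s, saturating at 3; the other (4 states) tracks the count of `c`s modulo 4. Each combined state is a pair, one component from each; accept when both components accept. Minimizing collapses redundant product states.
          a    b    c  
>  q0     q0   q1   q2 
   q1     q1   q3   q4 
   q2     q2   q4   q5 
   q3     q3   q6   q7 
   q4     q4   q7   q8 
   q5     q5   q8   q9 
   q6     q6   q6   q6 
   q7     q7   q6  q10 
   q8     q8  q10  q11 
 * q9     q9  q11   q0 
   q10   q10   q6  q12 
 * q11   q11  q12   q1 
 * q12   q12   q6   q3 
(> = start, * = accepting)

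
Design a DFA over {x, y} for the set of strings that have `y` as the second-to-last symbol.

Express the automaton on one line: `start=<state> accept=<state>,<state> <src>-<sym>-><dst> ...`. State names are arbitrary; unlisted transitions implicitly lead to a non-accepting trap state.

start=q0 accept=q5,q6 q0-x->q1 q0-y->q2 q1-x->q3 q1-y->q4 q2-x->q5 q2-y->q6 q3-x->q3 q3-y->q4 q4-x->q5 q4-y->q6 q5-x->q3 q5-y->q4 q6-x->q5 q6-y->q6

Because acceptance depends on a position counted from the end, the machine has to buffer the most recent 2 symbols. Make each state the string of the last up-to-2 symbols read; on input `x` shift the window left and append `x`. Accept when the buffered window has length 2 and begins with `y`.
7 states suffice.
        x   y  
>  q0   q1  q2 
   q1   q3  q4 
   q2   q5  q6 
   q3   q3  q4 
   q4   q5  q6 
 * q5   q3  q4 
 * q6   q5  q6 
(> = start, * = accepting)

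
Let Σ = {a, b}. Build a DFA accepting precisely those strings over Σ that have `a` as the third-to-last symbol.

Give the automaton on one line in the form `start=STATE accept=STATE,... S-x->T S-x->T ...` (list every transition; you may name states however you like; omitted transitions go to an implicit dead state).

Because acceptance depends on a position counted from the end, the machine has to buffer the most recent 3 symbols. Make each state the string of the last up-to-3 symbols read; on input `x` shift the window left and append `x`. Accept when the buffered window has length 3 and begins with `a`.
With 15 states:
          a    b  
>  S0     S1   S2 
   S1     S3   S4 
   S2     S5   S6 
   S3     S7   S8 
   S4     S9  S10 
   S5    S11  S12 
   S6    S13  S14 
 * S7     S7   S8 
 * S8     S9  S10 
 * S9    S11  S12 
 * S10   S13  S14 
   S11    S7   S8 
   S12    S9  S10 
   S13   S11  S12 
   S14   S13  S14 
(> = start, * = accepting)

start=S0 accept=S7,S8,S9,S10 S0-a->S1 S0-b->S2 S1-a->S3 S1-b->S4 S2-a->S5 S2-b->S6 S3-a->S7 S3-b->S8 S4-a->S9 S4-b->S10 S5-a->S11 S5-b->S12 S6-a->S13 S6-b->S14 S7-a->S7 S7-b->S8 S8-a->S9 S8-b->S10 S9-a->S11 S9-b->S12 S10-a->S13 S10-b->S14 S11-a->S7 S11-b->S8 S12-a->S9 S12-b->S10 S13-a->S11 S13-b->S12 S14-a->S13 S14-b->S14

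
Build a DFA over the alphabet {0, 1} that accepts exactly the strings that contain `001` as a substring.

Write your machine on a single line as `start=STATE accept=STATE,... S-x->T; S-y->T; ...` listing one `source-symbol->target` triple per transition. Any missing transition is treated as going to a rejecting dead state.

start=A; accept=D; A-0->B; A-1->A; B-0->C; B-1->A; C-0->C; C-1->D; D-0->D; D-1->D

Track how much of `001` has been matched so far: state A is no progress, D is the absorbing accept state reached once `001` has occurred. Intermediate states record partial matches; on a mismatch, fall back to the longest reusable overlap.
With 4 states:
       0  1 
>  A   B  A 
   B   C  A 
   C   C  D 
 * D   D  D 
(> = start, * = accepting)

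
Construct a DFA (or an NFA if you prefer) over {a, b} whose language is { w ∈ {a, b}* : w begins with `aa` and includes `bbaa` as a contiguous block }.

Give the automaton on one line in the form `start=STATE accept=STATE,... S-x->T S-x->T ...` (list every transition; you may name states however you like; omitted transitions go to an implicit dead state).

start=S0 accept=S11 S0-a->S1 S0-b->S2 S1-a->S3 S1-b->S2 S2-a->S4 S2-b->S5 S3-a->S3 S3-b->S6 S4-a->S4 S4-b->S2 S5-a->S7 S5-b->S5 S6-a->S3 S6-b->S8 S7-a->S9 S7-b->S2 S8-a->S10 S8-b->S8 S9-a->S9 S9-b->S9 S10-a->S11 S10-b->S6 S11-a->S11 S11-b->S11

Handle the two conditions separately and then intersect. The first has 4 states tracking whether the input so far still matches the prefix `aa`; the second has 5 states tracking whether and how much of `bbaa` has been seen. A product state is a pair (one from each), accepting exactly when both do.
With 12 states:
          a    b  
>  S0     S1   S2 
   S1     S3   S2 
   S2     S4   S5 
   S3     S3   S6 
   S4     S4   S2 
   S5     S7   S5 
   S6     S3   S8 
   S7     S9   S2 
   S8    S10   S8 
   S9     S9   S9 
   S10   S11   S6 
 * S11   S11  S11 
(> = start, * = accepting)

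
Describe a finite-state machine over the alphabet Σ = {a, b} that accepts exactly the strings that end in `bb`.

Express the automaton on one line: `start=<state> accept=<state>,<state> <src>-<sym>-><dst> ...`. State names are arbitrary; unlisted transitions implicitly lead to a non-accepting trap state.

Remember how much of `bb` the current input suffix matches. State q0 means no match yet; q1 means the last symbol is `b`; q2 means the last 2 symbols are `bb`. Only q2 accepts. On a mismatch, fall back to the longest proper suffix that is still a prefix of `bb`.
        a   b  
>  q0   q0  q1 
   q1   q0  q2 
 * q2   q0  q2 
(> = start, * = accepting)

start=q0 accept=q2 q0-a->q0 q0-b->q1 q1-a->q0 q1-b->q2 q2-a->q0 q2-b->q2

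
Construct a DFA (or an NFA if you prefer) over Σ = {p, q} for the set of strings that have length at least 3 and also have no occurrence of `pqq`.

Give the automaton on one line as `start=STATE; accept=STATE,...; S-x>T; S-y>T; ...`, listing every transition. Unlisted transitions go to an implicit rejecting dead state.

Build one automaton per condition and run them in lockstep. One (5 states) tracks the input length, saturating at 4; the other (4 states) tracks partial matches of the forbidden pattern `pqq`. Each combined state is a pair, one component from each; accept when both components accept. Equivalent product states are then merged.
10 states suffice.
        p   q  
>  s0   s1  s2 
   s1   s3  s4 
   s2   s3  s5 
   s3   s6  s7 
   s4   s6  s8 
   s5   s6  s9 
 * s6   s6  s7 
 * s7   s6  s8 
   s8   s8  s8 
 * s9   s6  s9 
(> = start, * = accepting)

start=s0; accept=s6,s7,s9; s0-p>s1; s0-q>s2; s1-p>s3; s1-q>s4; s2-p>s3; s2-q>s5; s3-p>s6; s3-q>s7; s4-p>s6; s4-q>s8; s5-p>s6; s5-q>s9; s6-p>s6; s6-q>s7; s7-p>s6; s7-q>s8; s8-p>s8; s8-q>s8; s9-p>s6; s9-q>s9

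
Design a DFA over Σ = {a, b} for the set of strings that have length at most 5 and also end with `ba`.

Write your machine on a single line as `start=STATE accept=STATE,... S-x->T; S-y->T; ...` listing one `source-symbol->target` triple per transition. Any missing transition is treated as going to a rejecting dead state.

Handle the two conditions separately and then intersect. One (7 states) tracks the input length, saturating at 6; the other (3 states) tracks how much of the suffix `ba` has currently been matched. Each combined state is a pair, one component from each; accept when both components accept. After merging equivalent states the machine shrinks.
          a    b  
>  q0     q1   q2 
   q1     q3   q4 
   q2     q5   q4 
   q3     q6   q7 
   q4     q8   q7 
 * q5     q6   q7 
   q6     q9  q10 
   q7    q11  q10 
 * q8     q9  q10 
   q9     q9   q9 
   q10   q11   q9 
 * q11    q9   q9 
(> = start, * = accepting)

start=q0; accept=q5,q8,q11; q0-a->q1; q0-b->q2; q1-a->q3; q1-b->q4; q2-a->q5; q2-b->q4; q3-a->q6; q3-b->q7; q4-a->q8; q4-b->q7; q5-a->q6; q5-b->q7; q6-a->q9; q6-b->q10; q7-a->q11; q7-b->q10; q8-a->q9; q8-b->q10; q9-a->q9; q9-b->q9; q10-a->q11; q10-b->q9; q11-a->q9; q11-b->q9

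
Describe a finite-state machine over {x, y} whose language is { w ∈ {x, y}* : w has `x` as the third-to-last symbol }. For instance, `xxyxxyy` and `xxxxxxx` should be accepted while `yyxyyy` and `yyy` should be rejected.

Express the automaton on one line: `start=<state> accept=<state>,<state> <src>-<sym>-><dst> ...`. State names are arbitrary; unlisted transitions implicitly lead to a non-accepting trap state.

Because acceptance depends on a position counted from the end, the machine has to buffer the most recent 3 symbols. Make each state the string of the last up-to-3 symbols read; on input `x` shift the window left and append `x`. Accept when the buffered window has length 3 and begins with `x`.
          x    y  
>  q0     q1   q2 
   q1     q3   q4 
   q2     q5   q6 
   q3     q7   q8 
   q4     q9  q10 
   q5    q11  q12 
   q6    q13  q14 
 * q7     q7   q8 
 * q8     q9  q10 
 * q9    q11  q12 
 * q10   q13  q14 
   q11    q7   q8 
   q12    q9  q10 
   q13   q11  q12 
   q14   q13  q14 
(> = start, * = accepting)

start=q0 accept=q7,q8,q9,q10 q0-x->q1 q0-y->q2 q1-x->q3 q1-y->q4 q2-x->q5 q2-y->q6 q3-x->q7 q3-y->q8 q4-x->q9 q4-y->q10 q5-x->q11 q5-y->q12 q6-x->q13 q6-y->q14 q7-x->q7 q7-y->q8 q8-x->q9 q8-y->q10 q9-x->q11 q9-y->q12 q10-x->q13 q10-y->q14 q11-x->q7 q11-y->q8 q12-x->q9 q12-y->q10 q13-x->q11 q13-y->q12 q14-x->q13 q14-y->q14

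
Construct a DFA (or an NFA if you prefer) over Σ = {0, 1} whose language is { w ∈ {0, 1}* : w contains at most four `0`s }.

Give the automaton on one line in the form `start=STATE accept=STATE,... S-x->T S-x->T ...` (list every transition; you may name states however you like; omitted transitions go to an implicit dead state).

start=S0 accept=S0,S1,S2,S3,S4 S0-0->S1 S0-1->S0 S1-0->S2 S1-1->S1 S2-0->S3 S2-1->S2 S3-0->S4 S3-1->S3 S4-0->S5 S4-1->S4 S5-0->S5 S5-1->S5

Count `0`s, saturating at 5: states S0 through S4 mean 0 through 4 `0`s seen; S5 means more than 4. Each `0` increments (capped at S5); other symbols loop. Accept from {S0, S1, S2, S3, S4}.
6 states suffice.
        0   1  
>* S0   S1  S0 
 * S1   S2  S1 
 * S2   S3  S2 
 * S3   S4  S3 
 * S4   S5  S4 
   S5   S5  S5 
(> = start, * = accepting)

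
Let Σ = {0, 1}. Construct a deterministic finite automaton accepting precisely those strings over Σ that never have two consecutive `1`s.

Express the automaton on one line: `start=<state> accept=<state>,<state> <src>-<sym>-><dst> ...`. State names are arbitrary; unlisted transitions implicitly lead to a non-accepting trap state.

Track partial matches of the forbidden pattern `11`. State C is a dead state reached once `11` has occurred; every other state accepts. A means no part of `11` is currently matched.
With 3 states:
       0  1 
>* A   A  B 
 * B   A  C 
   C   C  C 
(> = start, * = accepting)

start=A accept=A,B A-0->A A-1->B B-0->A B-1->C C-0->C C-1->C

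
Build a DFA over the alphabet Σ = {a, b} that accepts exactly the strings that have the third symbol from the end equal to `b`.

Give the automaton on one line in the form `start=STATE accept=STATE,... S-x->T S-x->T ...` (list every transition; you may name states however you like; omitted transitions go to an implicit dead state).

A DFA must remember the last 3 symbols (since which symbol is third-to-last isn't known until the input ends). Use one state per possible window of the last ≤3 symbols; accept from those whose window starts with `b`.
With 15 states:
          a    b  
>  q0     q1   q2 
   q1     q3   q4 
   q2     q5   q6 
   q3     q7   q8 
   q4     q9  q10 
   q5    q11  q12 
   q6    q13  q14 
   q7     q7   q8 
   q8     q9  q10 
   q9    q11  q12 
   q10   q13  q14 
 * q11    q7   q8 
 * q12    q9  q10 
 * q13   q11  q12 
 * q14   q13  q14 
(> = start, * = accepting)

start=q0 accept=q11,q12,q13,q14 q0-a->q1 q0-b->q2 q1-a->q3 q1-b->q4 q2-a->q5 q2-b->q6 q3-a->q7 q3-b->q8 q4-a->q9 q4-b->q10 q5-a->q11 q5-b->q12 q6-a->q13 q6-b->q14 q7-a->q7 q7-b->q8 q8-a->q9 q8-b->q10 q9-a->q11 q9-b->q12 q10-a->q13 q10-b->q14 q11-a->q7 q11-b->q8 q12-a->q9 q12-b->q10 q13-a->q11 q13-b->q12 q14-a->q13 q14-b->q14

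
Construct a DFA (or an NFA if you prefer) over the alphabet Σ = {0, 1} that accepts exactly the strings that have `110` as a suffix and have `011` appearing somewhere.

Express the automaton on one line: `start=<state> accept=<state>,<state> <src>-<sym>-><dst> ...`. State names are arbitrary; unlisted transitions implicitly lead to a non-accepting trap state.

start=A accept=E A-0->B A-1->A B-0->B B-1->C C-0->B C-1->D D-0->E D-1->D E-0->B E-1->C

Handle the two conditions separately and then intersect. One (4 states) tracks how much of the suffix `110` has currently been matched; the other (4 states) tracks whether and how much of `011` has been seen. Each combined state is a pair, one component from each; accept when both components accept. After merging equivalent states the machine shrinks.
       0  1 
>  A   B  A 
   B   B  C 
   C   B  D 
   D   E  D 
 * E   B  C 
(> = start, * = accepting)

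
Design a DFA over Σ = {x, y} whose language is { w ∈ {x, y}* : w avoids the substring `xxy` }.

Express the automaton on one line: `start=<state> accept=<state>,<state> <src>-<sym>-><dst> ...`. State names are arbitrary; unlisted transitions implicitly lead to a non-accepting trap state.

start=q0 accept=q0,q1,q2 q0-x->q1 q0-y->q0 q1-x->q2 q1-y->q0 q2-x->q2 q2-y->q3 q3-x->q3 q3-y->q3

This is the complement of 'contains `xxy`'. Use the same substring-matching states — q0 through q3 holding how much of `xxy` has just been matched — but flip the accepting set: everything except the trap q3 accepts.
4 states suffice.
        x   y  
>* q0   q1  q0 
 * q1   q2  q0 
 * q2   q2  q3 
   q3   q3  q3 
(> = start, * = accepting)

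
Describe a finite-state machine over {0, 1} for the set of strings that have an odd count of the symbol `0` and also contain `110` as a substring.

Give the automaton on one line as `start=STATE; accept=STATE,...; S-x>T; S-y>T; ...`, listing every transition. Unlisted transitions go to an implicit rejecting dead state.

start=q0; accept=q6; q0-0>q1; q0-1>q2; q1-0>q0; q1-1>q3; q2-0>q1; q2-1>q4; q3-0>q0; q3-1>q5; q4-0>q6; q4-1>q4; q5-0>q7; q5-1>q5; q6-0>q7; q6-1>q6; q7-0>q6; q7-1>q7

Run two small machines in parallel and take their product. One (2 states) tracks the count of `0`s modulo 2; the other (4 states) tracks whether and how much of `110` has been seen. Each combined state is a pair, one component from each; accept when both components accept.
An 8-state machine:
        0   1  
>  q0   q1  q2 
   q1   q0  q3 
   q2   q1  q4 
   q3   q0  q5 
   q4   q6  q4 
   q5   q7  q5 
 * q6   q7  q6 
   q7   q6  q7 
(> = start, * = accepting)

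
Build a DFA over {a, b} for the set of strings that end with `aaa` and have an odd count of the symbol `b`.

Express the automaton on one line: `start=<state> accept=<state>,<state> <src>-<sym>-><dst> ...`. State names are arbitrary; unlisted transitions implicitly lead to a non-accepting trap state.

start=q0 accept=q4 q0-a->q0 q0-b->q1 q1-a->q2 q1-b->q0 q2-a->q3 q2-b->q0 q3-a->q4 q3-b->q0 q4-a->q4 q4-b->q0

Handle the two conditions separately and then intersect. One (4 states) tracks how much of the suffix `aaa` has currently been matched; the other (2 states) tracks the count of `b`s modulo 2. Each combined state is a pair, one component from each; accept when both components accept. Equivalent product states are then merged.
A 5-state machine:
        a   b  
>  q0   q0  q1 
   q1   q2  q0 
   q2   q3  q0 
   q3   q4  q0 
 * q4   q4  q0 
(> = start, * = accepting)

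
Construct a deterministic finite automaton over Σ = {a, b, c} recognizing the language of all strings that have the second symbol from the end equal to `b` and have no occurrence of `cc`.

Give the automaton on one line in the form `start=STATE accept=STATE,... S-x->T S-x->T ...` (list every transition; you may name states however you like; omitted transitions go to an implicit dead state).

Run two small machines in parallel and take their product. One (13 states) tracks the last 2 symbols read; the other (3 states) tracks partial matches of the forbidden pattern `cc`. Each combined state is a pair, one component from each; accept when both components accept.
21 states suffice.
          a    b    c  
>  q0     q1   q2   q3 
   q1     q4   q5   q6 
   q2     q7   q8   q9 
   q3    q10  q11  q12 
   q4     q4   q5   q6 
   q5     q7   q8   q9 
   q6    q10  q11  q12 
 * q7     q4   q5   q6 
 * q8     q7   q8   q9 
 * q9    q10  q11  q12 
   q10    q4   q5   q6 
   q11    q7   q8   q9 
   q12   q13  q14  q12 
   q13   q15  q16  q17 
   q14   q18  q19  q20 
   q15   q15  q16  q17 
   q16   q18  q19  q20 
   q17   q13  q14  q12 
   q18   q15  q16  q17 
   q19   q18  q19  q20 
   q20   q13  q14  q12 
(> = start, * = accepting)

start=q0 accept=q7,q8,q9 q0-a->q1 q0-b->q2 q0-c->q3 q1-a->q4 q1-b->q5 q1-c->q6 q2-a->q7 q2-b->q8 q2-c->q9 q3-a->q10 q3-b->q11 q3-c->q12 q4-a->q4 q4-b->q5 q4-c->q6 q5-a->q7 q5-b->q8 q5-c->q9 q6-a->q10 q6-b->q11 q6-c->q12 q7-a->q4 q7-b->q5 q7-c->q6 q8-a->q7 q8-b->q8 q8-c->q9 q9-a->q10 q9-b->q11 q9-c->q12 q10-a->q4 q10-b->q5 q10-c->q6 q11-a->q7 q11-b->q8 q11-c->q9 q12-a->q13 q12-b->q14 q12-c->q12 q13-a->q15 q13-b->q16 q13-c->q17 q14-a->q18 q14-b->q19 q14-c->q20 q15-a->q15 q15-b->q16 q15-c->q17 q16-a->q18 q16-b->q19 q16-c->q20 q17-a->q13 q17-b->q14 q17-c->q12 q18-a->q15 q18-b->q16 q18-c->q17 q19-a->q18 q19-b->q19 q19-c->q20 q20-a->q13 q20-b->q14 q20-c->q12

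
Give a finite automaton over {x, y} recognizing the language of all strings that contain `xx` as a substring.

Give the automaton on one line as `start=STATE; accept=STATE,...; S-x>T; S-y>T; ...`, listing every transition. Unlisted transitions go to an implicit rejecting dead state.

start=A; accept=C; A-x>B; A-y>A; B-x>C; B-y>A; C-x>C; C-y>C

States A..B record the length of the longest prefix of `xx` that matches the current input suffix. Reaching C means `xx` has been seen, and we stay there forever. Accept from C.
3 states suffice.
       x  y 
>  A   B  A 
   B   C  A 
 * C   C  C 
(> = start, * = accepting)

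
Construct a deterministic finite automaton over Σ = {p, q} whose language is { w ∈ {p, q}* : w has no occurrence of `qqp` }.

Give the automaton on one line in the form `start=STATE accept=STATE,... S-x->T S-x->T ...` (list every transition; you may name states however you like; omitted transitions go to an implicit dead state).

This is the complement of 'contains `qqp`'. Use the same substring-matching states — S0 through S3 holding how much of `qqp` has just been matched — but flip the accepting set: everything except the trap S3 accepts.
A 4-state machine:
        p   q  
>* S0   S0  S1 
 * S1   S0  S2 
 * S2   S3  S2 
   S3   S3  S3 
(> = start, * = accepting)

start=S0 accept=S0,S1,S2 S0-p->S0 S0-q->S1 S1-p->S0 S1-q->S2 S2-p->S3 S2-q->S2 S3-p->S3 S3-q->S3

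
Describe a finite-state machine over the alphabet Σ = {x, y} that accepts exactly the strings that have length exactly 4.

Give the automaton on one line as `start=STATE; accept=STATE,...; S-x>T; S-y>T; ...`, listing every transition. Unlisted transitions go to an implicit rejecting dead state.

Count input length up to 5: every symbol moves from s0 toward s5, which means 'more than 4' and absorbs. Accept from {s4}.
6 states suffice.
        x   y  
>  s0   s1  s1 
   s1   s2  s2 
   s2   s3  s3 
   s3   s4  s4 
 * s4   s5  s5 
   s5   s5  s5 
(> = start, * = accepting)

start=s0; accept=s4; s0-x>s1; s0-y>s1; s1-x>s2; s1-y>s2; s2-x>s3; s2-y>s3; s3-x>s4; s3-y>s4; s4-x>s5; s4-y>s5; s5-x>s5; s5-y>s5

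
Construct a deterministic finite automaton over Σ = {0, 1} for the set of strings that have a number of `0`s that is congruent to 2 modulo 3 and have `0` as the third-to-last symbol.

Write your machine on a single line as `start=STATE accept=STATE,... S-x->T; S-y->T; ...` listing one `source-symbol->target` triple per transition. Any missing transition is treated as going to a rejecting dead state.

Handle the two conditions separately and then intersect. The first has 3 states tracking the count of `0`s modulo 3; the second has 15 states tracking the last 3 symbols read. A product state is a pair (one from each), accepting exactly when both do. Equivalent product states are then merged.
14 states suffice.
          0    1  
>  S0     S1   S0 
   S1     S2   S3 
   S2     S4   S5 
   S3     S6   S7 
   S4     S8   S0 
 * S5     S4   S9 
 * S6     S4  S10 
   S7    S11   S7 
   S8    S12   S3 
 * S9     S4  S13 
   S10    S4   S9 
   S11    S4  S10 
 * S12    S4   S5 
   S13    S4  S13 
(> = start, * = accepting)

start=S0; accept=S5,S6,S9,S12; S0-0->S1; S0-1->S0; S1-0->S2; S1-1->S3; S2-0->S4; S2-1->S5; S3-0->S6; S3-1->S7; S4-0->S8; S4-1->S0; S5-0->S4; S5-1->S9; S6-0->S4; S6-1->S10; S7-0->S11; S7-1->S7; S8-0->S12; S8-1->S3; S9-0->S4; S9-1->S13; S10-0->S4; S10-1->S9; S11-0->S4; S11-1->S10; S12-0->S4; S12-1->S5; S13-0->S4; S13-1->S13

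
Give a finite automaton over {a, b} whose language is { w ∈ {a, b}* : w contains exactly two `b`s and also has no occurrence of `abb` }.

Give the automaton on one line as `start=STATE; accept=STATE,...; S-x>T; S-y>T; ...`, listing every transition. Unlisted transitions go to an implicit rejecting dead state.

Handle the two conditions separately and then intersect. One (4 states) tracks the count of `b`s, saturating at 3; the other (4 states) tracks partial matches of the forbidden pattern `abb`. Each combined state is a pair, one component from each; accept when both components accept. Minimizing collapses redundant product states.
6 states suffice.
        a   b  
>  s0   s1  s2 
   s1   s1  s3 
   s2   s2  s4 
   s3   s2  s5 
 * s4   s4  s5 
   s5   s5  s5 
(> = start, * = accepting)

start=s0; accept=s4; s0-a>s1; s0-b>s2; s1-a>s1; s1-b>s3; s2-a>s2; s2-b>s4; s3-a>s2; s3-b>s5; s4-a>s4; s4-b>s5; s5-a>s5; s5-b>s5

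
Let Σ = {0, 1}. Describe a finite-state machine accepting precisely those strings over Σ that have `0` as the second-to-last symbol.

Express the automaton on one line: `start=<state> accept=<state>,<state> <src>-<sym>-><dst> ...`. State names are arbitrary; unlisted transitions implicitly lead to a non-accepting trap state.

start=q0 accept=q3,q4 q0-0->q1 q0-1->q2 q1-0->q3 q1-1->q4 q2-0->q5 q2-1->q6 q3-0->q3 q3-1->q4 q4-0->q5 q4-1->q6 q5-0->q3 q5-1->q4 q6-0->q5 q6-1->q6

Because acceptance depends on a position counted from the end, the machine has to buffer the most recent 2 symbols. Make each state the string of the last up-to-2 symbols read; on input `x` shift the window left and append `x`. Accept when the buffered window has length 2 and begins with `0`.
7 states suffice.
        0   1  
>  q0   q1  q2 
   q1   q3  q4 
   q2   q5  q6 
 * q3   q3  q4 
 * q4   q5  q6 
   q5   q3  q4 
   q6   q5  q6 
(> = start, * = accepting)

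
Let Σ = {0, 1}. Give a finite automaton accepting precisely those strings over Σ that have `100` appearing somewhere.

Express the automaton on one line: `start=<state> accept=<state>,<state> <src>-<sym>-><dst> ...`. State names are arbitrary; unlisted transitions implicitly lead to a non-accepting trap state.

start=q0 accept=q3 q0-0->q0 q0-1->q1 q1-0->q2 q1-1->q1 q2-0->q3 q2-1->q1 q3-0->q3 q3-1->q3

States q0..q2 record the length of the longest prefix of `100` that matches the current input suffix. Reaching q3 means `100` has been seen, and we stay there forever. Accept from q3.
        0   1  
>  q0   q0  q1 
   q1   q2  q1 
   q2   q3  q1 
 * q3   q3  q3 
(> = start, * = accepting)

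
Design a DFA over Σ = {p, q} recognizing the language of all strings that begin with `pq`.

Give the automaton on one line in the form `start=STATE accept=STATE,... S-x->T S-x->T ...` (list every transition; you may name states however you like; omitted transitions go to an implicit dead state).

Check the first 2 symbols one by one: A through B record how many have matched `pq` so far; any wrong symbol goes to the dead state D. After all 2 match we enter the accepting sink C.
A 4-state machine:
       p  q 
>  A   B  D 
   B   D  C 
 * C   C  C 
   D   D  D 
(> = start, * = accepting)

start=A accept=C A-p->B A-q->D B-p->D B-q->C C-p->C C-q->C D-p->D D-q->D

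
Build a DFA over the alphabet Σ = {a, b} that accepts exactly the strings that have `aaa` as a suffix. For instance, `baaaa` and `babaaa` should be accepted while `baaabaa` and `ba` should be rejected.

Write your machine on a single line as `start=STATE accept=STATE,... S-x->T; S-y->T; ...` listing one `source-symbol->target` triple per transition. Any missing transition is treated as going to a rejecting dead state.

Remember how much of `aaa` the current input suffix matches. State q0 means no match yet; q1 means the last symbol is `a`; q2 means the last 2 symbols are `aa`; q3 means the last 3 symbols are `aaa`. Only q3 accepts. On a mismatch, fall back to the longest proper suffix that is still a prefix of `aaa`.
With 4 states:
        a   b  
>  q0   q1  q0 
   q1   q2  q0 
   q2   q3  q0 
 * q3   q3  q0 
(> = start, * = accepting)

start=q0; accept=q3; q0-a->q1; q0-b->q0; q1-a->q2; q1-b->q0; q2-a->q3; q2-b->q0; q3-a->q3; q3-b->q0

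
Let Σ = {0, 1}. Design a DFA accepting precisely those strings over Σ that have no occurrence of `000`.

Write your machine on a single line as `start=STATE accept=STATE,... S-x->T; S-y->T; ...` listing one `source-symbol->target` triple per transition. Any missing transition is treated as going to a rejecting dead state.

This is the complement of 'contains `000`'. Use the same substring-matching states — S0 through S3 holding how much of `000` has just been matched — but flip the accepting set: everything except the trap S3 accepts.
A 4-state machine:
        0   1  
>* S0   S1  S0 
 * S1   S2  S0 
 * S2   S3  S0 
   S3   S3  S3 
(> = start, * = accepting)

start=S0; accept=S0,S1,S2; S0-0->S1; S0-1->S0; S1-0->S2; S1-1->S0; S2-0->S3; S2-1->S0; S3-0->S3; S3-1->S3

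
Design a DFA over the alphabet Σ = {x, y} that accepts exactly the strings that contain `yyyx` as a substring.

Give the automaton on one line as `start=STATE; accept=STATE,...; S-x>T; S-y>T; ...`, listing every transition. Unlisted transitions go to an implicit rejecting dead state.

start=s0; accept=s4; s0-x>s0; s0-y>s1; s1-x>s0; s1-y>s2; s2-x>s0; s2-y>s3; s3-x>s4; s3-y>s3; s4-x>s4; s4-y>s4

Track how much of `yyyx` has been matched so far: state s0 is no progress, s4 is the absorbing accept state reached once `yyyx` has occurred. Intermediate states record partial matches; on a mismatch, fall back to the longest reusable overlap.
        x   y  
>  s0   s0  s1 
   s1   s0  s2 
   s2   s0  s3 
   s3   s4  s3 
 * s4   s4  s4 
(> = start, * = accepting)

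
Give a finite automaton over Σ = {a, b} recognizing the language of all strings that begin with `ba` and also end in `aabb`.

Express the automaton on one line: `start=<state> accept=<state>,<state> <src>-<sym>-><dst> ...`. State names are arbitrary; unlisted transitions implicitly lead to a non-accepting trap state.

Handle the two conditions separately and then intersect. The first has 4 states tracking whether the input so far still matches the prefix `ba`; the second has 5 states tracking how much of the suffix `aabb` has currently been matched. A product state is a pair (one from each), accepting exactly when both do. Equivalent product states are then merged.
An 8-state machine:
        a   b  
>  S0   S1  S2 
   S1   S1  S1 
   S2   S3  S1 
   S3   S4  S5 
   S4   S4  S6 
   S5   S3  S5 
   S6   S3  S7 
 * S7   S3  S5 
(> = start, * = accepting)

start=S0 accept=S7 S0-a->S1 S0-b->S2 S1-a->S1 S1-b->S1 S2-a->S3 S2-b->S1 S3-a->S4 S3-b->S5 S4-a->S4 S4-b->S6 S5-a->S3 S5-b->S5 S6-a->S3 S6-b->S7 S7-a->S3 S7-b->S5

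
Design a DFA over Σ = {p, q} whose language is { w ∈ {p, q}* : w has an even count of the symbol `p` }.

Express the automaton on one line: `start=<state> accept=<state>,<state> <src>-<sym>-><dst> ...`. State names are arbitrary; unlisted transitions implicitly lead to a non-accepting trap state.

start=S0 accept=S0 S0-p->S1 S0-q->S0 S1-p->S0 S1-q->S1

Keep the running count of `p`s modulo 2: each `p` advances along the cycle S0 → S1 → S0 while other symbols loop. Accept at S0.
        p   q  
>* S0   S1  S0 
   S1   S0  S1 
(> = start, * = accepting)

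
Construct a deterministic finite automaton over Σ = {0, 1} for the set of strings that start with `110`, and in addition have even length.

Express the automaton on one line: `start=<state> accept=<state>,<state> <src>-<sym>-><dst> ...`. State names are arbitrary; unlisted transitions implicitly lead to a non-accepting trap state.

Run two small machines in parallel and take their product. One (5 states) tracks whether the input so far still matches the prefix `110`; the other (2 states) tracks the input length modulo 2. Each combined state is a pair, one component from each; accept when both components accept. Equivalent product states are then merged.
With 6 states:
        0   1  
>  s0   s1  s2 
   s1   s1  s1 
   s2   s1  s3 
   s3   s4  s1 
   s4   s5  s5 
 * s5   s4  s4 
(> = start, * = accepting)

start=s0 accept=s5 s0-0->s1 s0-1->s2 s1-0->s1 s1-1->s1 s2-0->s1 s2-1->s3 s3-0->s4 s3-1->s1 s4-0->s5 s4-1->s5 s5-0->s4 s5-1->s4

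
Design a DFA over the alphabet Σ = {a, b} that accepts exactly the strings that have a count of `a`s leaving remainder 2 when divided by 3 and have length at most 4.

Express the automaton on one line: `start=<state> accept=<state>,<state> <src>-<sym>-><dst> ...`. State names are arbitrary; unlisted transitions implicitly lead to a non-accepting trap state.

Run two small machines in parallel and take their product. The first has 3 states tracking the count of `a`s modulo 3; the second has 6 states tracking the input length, saturating at 5. A product state is a pair (one from each), accepting exactly when both do.
15 states suffice.
          a    b  
>  q0     q1   q2 
   q1     q3   q4 
   q2     q4   q5 
 * q3     q6   q7 
   q4     q7   q8 
   q5     q8   q6 
   q6     q9  q10 
 * q7    q10  q11 
   q8    q11   q9 
   q9    q12  q13 
   q10   q13  q14 
 * q11   q14  q12 
   q12   q14  q12 
   q13   q12  q13 
   q14   q13  q14 
(> = start, * = accepting)

start=q0 accept=q3,q7,q11 q0-a->q1 q0-b->q2 q1-a->q3 q1-b->q4 q2-a->q4 q2-b->q5 q3-a->q6 q3-b->q7 q4-a->q7 q4-b->q8 q5-a->q8 q5-b->q6 q6-a->q9 q6-b->q10 q7-a->q10 q7-b->q11 q8-a->q11 q8-b->q9 q9-a->q12 q9-b->q13 q10-a->q13 q10-b->q14 q11-a->q14 q11-b->q12 q12-a->q14 q12-b->q12 q13-a->q12 q13-b->q13 q14-a->q13 q14-b->q14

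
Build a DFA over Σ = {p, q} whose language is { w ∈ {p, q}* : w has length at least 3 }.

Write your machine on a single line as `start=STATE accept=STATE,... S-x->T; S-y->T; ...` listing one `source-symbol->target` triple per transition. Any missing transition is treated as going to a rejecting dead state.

start=S0; accept=S3,S4; S0-p->S1; S0-q->S1; S1-p->S2; S1-q->S2; S2-p->S3; S2-q->S3; S3-p->S4; S3-q->S4; S4-p->S4; S4-q->S4

We only need to distinguish lengths 0, 1, …, 3, and '>3'. Chain S0 → S1 → S2 → S3 → S4 on every symbol, with S4 looping. Accepting states: {S3, S4}.
A 5-state machine:
        p   q  
>  S0   S1  S1 
   S1   S2  S2 
   S2   S3  S3 
 * S3   S4  S4 
 * S4   S4  S4 
(> = start, * = accepting)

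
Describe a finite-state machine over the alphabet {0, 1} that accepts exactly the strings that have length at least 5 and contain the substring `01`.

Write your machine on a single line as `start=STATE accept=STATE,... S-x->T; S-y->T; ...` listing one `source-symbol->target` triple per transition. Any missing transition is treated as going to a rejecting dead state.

start=s0; accept=s11; s0-0->s1; s0-1->s2; s1-0->s3; s1-1->s4; s2-0->s3; s2-1->s5; s3-0->s6; s3-1->s7; s4-0->s7; s4-1->s7; s5-0->s6; s5-1->s8; s6-0->s9; s6-1->s10; s7-0->s10; s7-1->s10; s8-0->s9; s8-1->s8; s9-0->s9; s9-1->s11; s10-0->s11; s10-1->s11; s11-0->s11; s11-1->s11

Handle the two conditions separately and then intersect. One (7 states) tracks the input length, saturating at 6; the other (3 states) tracks whether and how much of `01` has been seen. Each combined state is a pair, one component from each; accept when both components accept. Minimizing collapses redundant product states.
A 12-state machine:
          0    1  
>  s0     s1   s2 
   s1     s3   s4 
   s2     s3   s5 
   s3     s6   s7 
   s4     s7   s7 
   s5     s6   s8 
   s6     s9  s10 
   s7    s10  s10 
   s8     s9   s8 
   s9     s9  s11 
   s10   s11  s11 
 * s11   s11  s11 
(> = start, * = accepting)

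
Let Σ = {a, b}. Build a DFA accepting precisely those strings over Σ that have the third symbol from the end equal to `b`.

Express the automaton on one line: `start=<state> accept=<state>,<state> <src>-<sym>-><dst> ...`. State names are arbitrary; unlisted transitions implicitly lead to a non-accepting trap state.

A DFA must remember the last 3 symbols (since which symbol is third-to-last isn't known until the input ends). Use one state per possible window of the last ≤3 symbols; accept from those whose window starts with `b`.
A 15-state machine:
          a    b  
>  q0     q1   q2 
   q1     q3   q4 
   q2     q5   q6 
   q3     q7   q8 
   q4     q9  q10 
   q5    q11  q12 
   q6    q13  q14 
   q7     q7   q8 
   q8     q9  q10 
   q9    q11  q12 
   q10   q13  q14 
 * q11    q7   q8 
 * q12    q9  q10 
 * q13   q11  q12 
 * q14   q13  q14 
(> = start, * = accepting)

start=q0 accept=q11,q12,q13,q14 q0-a->q1 q0-b->q2 q1-a->q3 q1-b->q4 q2-a->q5 q2-b->q6 q3-a->q7 q3-b->q8 q4-a->q9 q4-b->q10 q5-a->q11 q5-b->q12 q6-a->q13 q6-b->q14 q7-a->q7 q7-b->q8 q8-a->q9 q8-b->q10 q9-a->q11 q9-b->q12 q10-a->q13 q10-b->q14 q11-a->q7 q11-b->q8 q12-a->q9 q12-b->q10 q13-a->q11 q13-b->q12 q14-a->q13 q14-b->q14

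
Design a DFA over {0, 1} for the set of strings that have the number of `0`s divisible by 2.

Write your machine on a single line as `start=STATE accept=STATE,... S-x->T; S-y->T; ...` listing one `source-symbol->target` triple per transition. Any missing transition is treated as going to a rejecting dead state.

Keep the running count of `0`s modulo 2: each `0` advances along the cycle A → B → A while other symbols loop. Accept at A.
2 states suffice.
       0  1 
>* A   B  A 
   B   A  B 
(> = start, * = accepting)

start=A; accept=A; A-0->B; A-1->A; B-0->A; B-1->B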